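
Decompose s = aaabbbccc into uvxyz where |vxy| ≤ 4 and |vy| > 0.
u='aa', v='a', x='bb', y='b', z='ccc'

For s = aaabbbccc with pumping length p = 4:

One valid decomposition:
- u = 'aa'
- v = 'a'
- x = 'bb'
- y = 'b'
- z = 'ccc'

Verification:
- uvxyz = 'aa' + 'a' + 'bb' + 'b' + 'ccc' = aaabbbccc ✓
- |vxy| = |'abbb'| = 4 ≤ 4 ✓
- |vy| = |'ab'| = 2 > 0 ✓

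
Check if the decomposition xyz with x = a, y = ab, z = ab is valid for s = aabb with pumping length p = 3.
Violated: xyz = s

The decomposition x = a, y = ab, z = ab for s = aabb with p = 3
violates the constraint: xyz = s

xyz = 'a' + 'ab' + 'ab' = 'aabab' ≠ 'aabb' = s. The decomposition doesn't reconstruct s.

Pumping lemma constraints:
1. xyz = s (decomposition is valid)
2. |xy| ≤ p
3. |y| > 0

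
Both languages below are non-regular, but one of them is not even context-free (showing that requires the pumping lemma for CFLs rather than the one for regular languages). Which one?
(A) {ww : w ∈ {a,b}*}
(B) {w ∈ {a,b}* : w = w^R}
(A) {ww : w ∈ {a,b}*}

(A) {ww : w ∈ {a,b}*} requires the CFL pumping lemma.

- {w ∈ {a,b}* : w = w^R} is context-free (but not regular)
  • Can be shown non-regular with the regular pumping lemma
  • After pumping, the string is no longer symmetric

- {ww : w ∈ {a,b}*} is NOT context-free
  • Requires the CFL pumping lemma to prove
  • Cannot verify equality of two arbitrary substrings

The CFL pumping lemma is "stronger" in that it can prove non-membership
in the larger class of context-free languages.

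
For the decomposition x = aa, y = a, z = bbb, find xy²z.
aaaabbb

Given x = 'aa', y = 'a', z = 'bbb' and i = 2:

xy^2z = x + y·y·...·y (2 times) + z
       = 'aa' + 'a'^2 + 'bbb'
       = 'aa' + 'aa' + 'bbb'
       = 'aaaabbb'

The pumped string is 'aaaabbb' with length 7.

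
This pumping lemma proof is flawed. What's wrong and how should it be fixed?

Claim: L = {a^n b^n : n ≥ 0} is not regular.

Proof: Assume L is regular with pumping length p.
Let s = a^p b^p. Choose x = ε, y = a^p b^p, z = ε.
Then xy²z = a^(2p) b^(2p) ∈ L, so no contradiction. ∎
Error: The decomposition violates |xy| ≤ p. With y = a^p b^p, |xy| = |y| = 2p > p. (The proof also miscomputes xy²z, which would be a^p b^p a^p b^p rather than a^(2p) b^(2p), and it wrongly treats one harmless decomposition as settling the matter — the prover does not get to choose the decomposition.)

Correction: The pumping lemma requires |xy| ≤ p, and the argument must handle every decomposition satisfying |xy| ≤ p, |y| ≥ 1. Since s starts with p a's, any such y consists only of a's, say y = a^k with k ≥ 1. Then xy²z = a^(p+k) b^p has unequal numbers of a's and b's, so xy²z ∉ L — the required contradiction.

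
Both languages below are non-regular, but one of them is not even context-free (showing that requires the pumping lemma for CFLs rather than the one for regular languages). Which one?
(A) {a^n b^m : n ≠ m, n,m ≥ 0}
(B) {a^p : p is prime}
(B) {a^p : p is prime}

(B) {a^p : p is prime} requires the CFL pumping lemma.

- {a^n b^m : n ≠ m, n,m ≥ 0} is context-free (but not regular)
  • Can be shown non-regular with the regular pumping lemma
  • After pumping a's, we can make n = m

- {a^p : p is prime} is NOT context-free
  • Requires the CFL pumping lemma to prove
  • The CFL pumping lemma also fails because prime gaps are unbounded

The CFL pumping lemma is "stronger" in that it can prove non-membership
in the larger class of context-free languages.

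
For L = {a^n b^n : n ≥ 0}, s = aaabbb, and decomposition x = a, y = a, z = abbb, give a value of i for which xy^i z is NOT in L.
i = 3

xy³z = a · aaa · abbb = aaaaabbb; aaaaabbb has 5 a's and 3 b's; 5 ≠ 3, so it is not in L.
(Other choices also work, e.g. i = 0, 2; only i = 1 is guaranteed to stay in L since xy¹z = s.)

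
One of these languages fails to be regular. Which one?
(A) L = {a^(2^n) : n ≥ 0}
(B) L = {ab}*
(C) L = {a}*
(A) {a^(2^n) : n ≥ 0}

(A) L = {a^(2^n) : n ≥ 0} is NOT regular.

The pumping lemma can be used to prove this:
After pumping, length is no longer a power of 2

The other languages are regular because they can be recognized by finite automata.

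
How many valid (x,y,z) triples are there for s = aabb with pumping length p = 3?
6

For s = 'aabb' with pumping length p = 3:

Constraints: |xy| ≤ 3, |y| > 0

Valid decompositions (|xy| ≤ p, |y| ≥ 1):
  • x='', y='a', z='abb'
  • x='a', y='a', z='bb'
  • x='', y='aa', z='bb'
  • x='aa', y='b', z='b'
  • x='a', y='ab', z='b'
  • x='', y='aab', z='b'

Total count: 6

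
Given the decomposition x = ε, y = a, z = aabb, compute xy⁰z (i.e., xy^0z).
aabb

Given x = '', y = 'a', z = 'aabb' and i = 0:

xy^0z = x + y·y·...·y (0 times) + z
       = '' + 'a'^0 + 'aabb'
       = '' + '' + 'aabb'
       = 'aabb'

The pumped string is 'aabb' with length 4.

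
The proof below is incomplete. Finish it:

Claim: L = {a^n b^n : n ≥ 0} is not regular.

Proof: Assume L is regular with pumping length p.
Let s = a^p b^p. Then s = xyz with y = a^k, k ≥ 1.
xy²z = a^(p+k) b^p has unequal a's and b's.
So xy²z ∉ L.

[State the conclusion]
This contradicts the pumping lemma for regular languages,
which guarantees xy^i z ∈ L for all i ≥ 0.

Since our assumption that L is regular leads to a contradiction,
we conclude that L = {a^n b^n : n ≥ 0} is NOT regular. ∎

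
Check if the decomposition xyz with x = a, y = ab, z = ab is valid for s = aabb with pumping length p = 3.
Violated: xyz = s

The decomposition x = a, y = ab, z = ab for s = aabb with p = 3
violates the constraint: xyz = s

xyz = 'a' + 'ab' + 'ab' = 'aabab' ≠ 'aabb' = s. The decomposition doesn't reconstruct s.

Pumping lemma constraints:
1. xyz = s (decomposition is valid)
2. |xy| ≤ p
3. |y| > 0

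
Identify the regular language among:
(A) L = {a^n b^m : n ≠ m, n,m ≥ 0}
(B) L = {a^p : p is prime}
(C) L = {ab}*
(C) {ab}*

(C) L = {ab}* is regular.

This can be recognized by a finite automaton (DFA/NFA).
Regular expressions like {ab}* define regular languages.

The other choices are not regular:
- {a^n b^m : n ≠ m, n,m ≥ 0}: After pumping a's, we can make n = m
- {a^p : p is prime}: After pumping, the length becomes composite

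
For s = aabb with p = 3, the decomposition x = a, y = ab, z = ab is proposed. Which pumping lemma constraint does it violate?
Violated: xyz = s

The decomposition x = a, y = ab, z = ab for s = aabb with p = 3
violates the constraint: xyz = s

xyz = 'a' + 'ab' + 'ab' = 'aabab' ≠ 'aabb' = s. The decomposition doesn't reconstruct s.

Pumping lemma constraints:
1. xyz = s (decomposition is valid)
2. |xy| ≤ p
3. |y| > 0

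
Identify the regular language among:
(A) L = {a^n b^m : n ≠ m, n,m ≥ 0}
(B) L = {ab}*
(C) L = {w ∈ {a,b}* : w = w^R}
(B) {ab}*

(B) L = {ab}* is regular.

This can be recognized by a finite automaton (DFA/NFA).
Regular expressions like {ab}* define regular languages.

The other choices are not regular:
- {a^n b^m : n ≠ m, n,m ≥ 0}: After pumping a's, we can make n = m
- {w ∈ {a,b}* : w = w^R}: After pumping, the string is no longer symmetric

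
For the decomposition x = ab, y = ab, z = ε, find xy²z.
ababab

Given x = 'ab', y = 'ab', z = '' and i = 2:

xy^2z = x + y·y·...·y (2 times) + z
       = 'ab' + 'ab'^2 + ''
       = 'ab' + 'abab' + ''
       = 'ababab'

The pumped string is 'ababab' with length 6.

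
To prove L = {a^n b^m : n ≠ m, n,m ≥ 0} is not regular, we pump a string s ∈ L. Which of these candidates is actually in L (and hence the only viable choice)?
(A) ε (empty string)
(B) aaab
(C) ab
(B) aaab

The pumping lemma is applied to a string s that lies in L, so first check membership of each option:
- (A) ε = a^0 b^0 has n = m = 0, so it is not in L ✗
- (B) aaab = a^3 b^1 with 3 ≠ 1, so it is in L ✓
- (C) ab = a^1 b^1 has n = m = 1, so it is not in L ✗

Only (B) aaab is in L, so it is the only candidate that could play the role of s.
(In a complete proof one picks s in terms of the pumping length p so that |s| ≥ p is guaranteed; a fixed string like aaab illustrates the shape of such an s.)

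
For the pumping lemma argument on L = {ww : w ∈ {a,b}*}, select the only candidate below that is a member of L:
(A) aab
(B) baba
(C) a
(B) baba

The pumping lemma is applied to a string s that lies in L, so first check membership of each option:
- (A) aab has odd length 3, so it cannot be written as ww and is not in L ✗
- (B) baba splits into halves ba · ba, which are equal, so it is in L (w = ba) ✓
- (C) a has odd length 1, so it cannot be written as ww and is not in L ✗

Only (B) baba is in L, so it is the only candidate that could play the role of s.
(In a complete proof one picks s in terms of the pumping length p so that |s| ≥ p is guaranteed; a fixed string like baba illustrates the shape of such an s.)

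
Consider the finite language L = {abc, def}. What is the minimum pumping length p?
p = 4

For a finite language L, the pumping lemma holds vacuously if p > max|s| for s ∈ L.

The longest string in L = {abc, def} has length 3.
If p = 4, then no string s ∈ L has |s| ≥ p, so the condition is vacuously true.

The minimum pumping length is p = 4.

Why no smaller p works: for any p ≤ 3, the longest string s ∈ L has |s| = 3 ≥ p, so it would
have to be pumpable; but pumping up (i = 2, 3, ...) produces ever longer strings, which cannot all lie in the
finite language L. So the pumping property fails for every p ≤ 3.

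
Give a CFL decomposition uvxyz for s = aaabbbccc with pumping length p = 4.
u='aa', v='a', x='bb', y='b', z='ccc'

For s = aaabbbccc with pumping length p = 4:

One valid decomposition:
- u = 'aa'
- v = 'a'
- x = 'bb'
- y = 'b'
- z = 'ccc'

Verification:
- uvxyz = 'aa' + 'a' + 'bb' + 'b' + 'ccc' = aaabbbccc ✓
- |vxy| = |'abbb'| = 4 ≤ 4 ✓
- |vy| = |'ab'| = 2 > 0 ✓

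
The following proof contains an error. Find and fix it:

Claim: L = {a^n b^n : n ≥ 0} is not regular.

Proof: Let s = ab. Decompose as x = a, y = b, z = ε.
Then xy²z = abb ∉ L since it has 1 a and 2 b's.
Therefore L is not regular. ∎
Error: The string s = ab might be shorter than the pumping length p.

Correction: Choose s = a^p b^p to ensure |s| ≥ p. Also, the decomposition is wrong: with |xy| ≤ p, y cannot include b's when s starts with p a's.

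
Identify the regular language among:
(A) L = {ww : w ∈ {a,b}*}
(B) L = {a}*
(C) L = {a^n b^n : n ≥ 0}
(B) {a}*

(B) L = {a}* is regular.

This can be recognized by a finite automaton (DFA/NFA).
Regular expressions like {a}* define regular languages.

The other choices are not regular:
- {a^n b^n : n ≥ 0}: After pumping, the number of a's and b's become unequal
- {ww : w ∈ {a,b}*}: After pumping, the two halves no longer match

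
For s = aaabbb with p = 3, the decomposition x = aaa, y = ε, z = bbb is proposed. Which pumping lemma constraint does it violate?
Violated: |y| > 0

The decomposition x = aaa, y = ε, z = bbb for s = aaabbb with p = 3
violates the constraint: |y| > 0

|y| = 0, but the pumping lemma requires |y| > 0 (y must be non-empty).

Pumping lemma constraints:
1. xyz = s (decomposition is valid)
2. |xy| ≤ p
3. |y| > 0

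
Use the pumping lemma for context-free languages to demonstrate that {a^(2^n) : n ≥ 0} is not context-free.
Assume for contradiction that L is context-free, and let p ≥ 1 be the pumping length given by the pumping lemma for CFLs.
Choose s = a^(2^p). Then s ∈ L and |s| = 2^p ≥ p.
By the CFL pumping lemma, s = uvxyz for some u, v, x, y, z with |vxy| ≤ p, |vy| ≥ 1, and uv^i xy^i z ∈ L for every i ≥ 0.
All symbols are a's, so only lengths matter: let k = |vy|, with 1 ≤ k ≤ |vxy| ≤ p < 2^p.

Take i = 2: |uv²xy²z| = 2^p + k, and 2^p < 2^p + k < 2^p + 2^p = 2^(p+1).
So the length lies strictly between consecutive powers of two and is not a power of 2; uv²xy²z ∉ L.

This contradicts the CFL pumping lemma, which requires uv^i xy^i z ∈ L for all i ≥ 0.
Hence L = {a^(2^n) : n ≥ 0} is not context-free. ∎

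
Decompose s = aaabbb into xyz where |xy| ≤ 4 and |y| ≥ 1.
x = 'aa', y = 'ab', z = 'bb'

For s = aaabbb and p = 4, one valid decomposition is:
- x = 'aa' (length 2)
- y = 'ab' (length 2)
- z = 'bb' (length 2)

Verification:
- xyz = 'aa' + 'ab' + 'bb' = aaabbb ✓
- |xy| = 4 ≤ 4 ✓
- |y| = 2 > 0 ✓

All pumping lemma constraints are satisfied.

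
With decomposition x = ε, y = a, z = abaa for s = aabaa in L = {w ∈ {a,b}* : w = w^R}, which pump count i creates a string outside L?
i = 0

xy⁰z = ε · ε · abaa = abaa; abaa reversed is aaba ≠ abaa, so it is not a palindrome and is not in L.
(Other choices also work, e.g. i = 2, 3; only i = 1 is guaranteed to stay in L since xy¹z = s.)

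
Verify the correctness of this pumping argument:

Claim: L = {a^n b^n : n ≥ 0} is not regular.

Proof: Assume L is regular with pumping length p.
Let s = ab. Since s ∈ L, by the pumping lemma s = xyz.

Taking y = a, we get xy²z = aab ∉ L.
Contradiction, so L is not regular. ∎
The proof is INCORRECT.

Error: The string s = ab may be shorter than p.
The pumping lemma only applies to strings with |s| ≥ p, and p is not under our control.
We must choose s in terms of p, e.g. s = a^p b^p, to ensure |s| ≥ p.
(The proof also fixes one particular y; a valid argument must handle every decomposition with |xy| ≤ p and |y| ≥ 1 — for s = a^p b^p this forces y = a^k, and then xy²z = a^(p+k) b^p ∉ L.)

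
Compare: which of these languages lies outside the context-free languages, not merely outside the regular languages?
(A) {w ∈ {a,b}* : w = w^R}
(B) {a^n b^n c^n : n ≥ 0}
(B) {a^n b^n c^n : n ≥ 0}

(B) {a^n b^n c^n : n ≥ 0} requires the CFL pumping lemma.

- {w ∈ {a,b}* : w = w^R} is context-free (but not regular)
  • Can be shown non-regular with the regular pumping lemma
  • After pumping, the string is no longer symmetric

- {a^n b^n c^n : n ≥ 0} is NOT context-free
  • Requires the CFL pumping lemma to prove
  • Cannot maintain three equal counts simultaneously

The CFL pumping lemma is "stronger" in that it can prove non-membership
in the larger class of context-free languages.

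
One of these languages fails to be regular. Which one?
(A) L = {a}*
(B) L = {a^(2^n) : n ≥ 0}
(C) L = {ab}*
(B) {a^(2^n) : n ≥ 0}

(B) L = {a^(2^n) : n ≥ 0} is NOT regular.

The pumping lemma can be used to prove this:
After pumping, length is no longer a power of 2

The other languages are regular because they can be recognized by finite automata.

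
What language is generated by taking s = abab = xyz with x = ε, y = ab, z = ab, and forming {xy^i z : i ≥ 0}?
{xy^i z : i ≥ 0} = {(ab)^(i+1) : i ≥ 0} = {ab, abab, ababab, ...}

With x = ε, y = ab, z = ab: Pumping 'ab' gives strings of alternating a's and b's.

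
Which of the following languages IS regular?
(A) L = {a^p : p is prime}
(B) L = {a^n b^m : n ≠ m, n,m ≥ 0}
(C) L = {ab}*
(C) {ab}*

(C) L = {ab}* is regular.

This can be recognized by a finite automaton (DFA/NFA).
Regular expressions like {ab}* define regular languages.

The other choices are not regular:
- {a^n b^m : n ≠ m, n,m ≥ 0}: After pumping a's, we can make n = m
- {a^p : p is prime}: After pumping, the length becomes composite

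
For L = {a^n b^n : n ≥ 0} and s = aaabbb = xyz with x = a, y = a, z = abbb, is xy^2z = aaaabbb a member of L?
No

xy²z = a · aa · abbb = aaaabbb.
aaaabbb has 4 a's and 3 b's; 4 ≠ 3, so it is not in L.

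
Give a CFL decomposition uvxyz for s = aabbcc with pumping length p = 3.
u='aa', v='b', x='b', y='c', z='c'

For s = aabbcc with pumping length p = 3:

One valid decomposition:
- u = 'aa'
- v = 'b'
- x = 'b'
- y = 'c'
- z = 'c'

Verification:
- uvxyz = 'aa' + 'b' + 'b' + 'c' + 'c' = aabbcc ✓
- |vxy| = |'bbc'| = 3 ≤ 3 ✓
- |vy| = |'bc'| = 2 > 0 ✓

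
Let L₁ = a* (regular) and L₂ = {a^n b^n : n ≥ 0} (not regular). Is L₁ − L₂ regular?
Yes — L₁ − L₂ is regular.

The only string of a* that lies in {a^n b^n} is ε, so L₁ − L₂ = a* − {ε} = a⁺ = aa*, which is regular.

Note that the bare facts "L₁ regular, L₂ non-regular" do not settle the question by themselves: the closure of regular languages under ∪, ∩, complement and difference applies only when BOTH operands are regular. With a non-regular operand the result can come out regular or non-regular depending on the specific languages, so one has to work out L₁ − L₂ for this particular pair, as above.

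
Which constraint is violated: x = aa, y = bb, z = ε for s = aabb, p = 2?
Violated: |xy| ≤ p

The decomposition x = aa, y = bb, z = ε for s = aabb with p = 2
violates the constraint: |xy| ≤ p

|xy| = |aabb| = 4 > 2 = p. The decomposition puts too many characters in xy.

Pumping lemma constraints:
1. xyz = s (decomposition is valid)
2. |xy| ≤ p
3. |y| > 0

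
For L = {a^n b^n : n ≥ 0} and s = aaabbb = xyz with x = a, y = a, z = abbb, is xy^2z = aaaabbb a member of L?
No

xy²z = a · aa · abbb = aaaabbb.
aaaabbb has 4 a's and 3 b's; 4 ≠ 3, so it is not in L.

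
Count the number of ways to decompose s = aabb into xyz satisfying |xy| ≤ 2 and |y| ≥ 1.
3

For s = 'aabb' with pumping length p = 2:

Constraints: |xy| ≤ 2, |y| > 0

Valid decompositions (|xy| ≤ p, |y| ≥ 1):
  • x='', y='a', z='abb'
  • x='a', y='a', z='bb'
  • x='', y='aa', z='bb'

Total count: 3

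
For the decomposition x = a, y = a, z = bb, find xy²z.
aaabb

Given x = 'a', y = 'a', z = 'bb' and i = 2:

xy^2z = x + y·y·...·y (2 times) + z
       = 'a' + 'a'^2 + 'bb'
       = 'a' + 'aa' + 'bb'
       = 'aaabb'

The pumped string is 'aaabb' with length 5.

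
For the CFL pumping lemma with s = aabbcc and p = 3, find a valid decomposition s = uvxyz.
u='aa', v='b', x='b', y='c', z='c'

For s = aabbcc with pumping length p = 3:

One valid decomposition:
- u = 'aa'
- v = 'b'
- x = 'b'
- y = 'c'
- z = 'c'

Verification:
- uvxyz = 'aa' + 'b' + 'b' + 'c' + 'c' = aabbcc ✓
- |vxy| = |'bbc'| = 3 ≤ 3 ✓
- |vy| = |'bc'| = 2 > 0 ✓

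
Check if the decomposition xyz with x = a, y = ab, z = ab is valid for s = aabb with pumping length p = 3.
Violated: xyz = s

The decomposition x = a, y = ab, z = ab for s = aabb with p = 3
violates the constraint: xyz = s

xyz = 'a' + 'ab' + 'ab' = 'aabab' ≠ 'aabb' = s. The decomposition doesn't reconstruct s.

Pumping lemma constraints:
1. xyz = s (decomposition is valid)
2. |xy| ≤ p
3. |y| > 0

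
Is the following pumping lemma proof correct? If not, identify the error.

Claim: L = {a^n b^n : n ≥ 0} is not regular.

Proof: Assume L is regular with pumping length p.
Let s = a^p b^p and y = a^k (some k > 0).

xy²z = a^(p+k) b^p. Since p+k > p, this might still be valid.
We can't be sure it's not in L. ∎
The proof is INCORRECT.

Error: The conclusion is wrong.
xy²z = a^(p+k) b^p is definitely NOT in L because the number of a's (p+k) ≠ number of b's (p).
The proof incorrectly doubts what is actually a valid contradiction.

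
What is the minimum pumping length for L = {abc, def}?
p = 4

For a finite language L, the pumping lemma holds vacuously if p > max|s| for s ∈ L.

The longest string in L = {abc, def} has length 3.
If p = 4, then no string s ∈ L has |s| ≥ p, so the condition is vacuously true.

The minimum pumping length is p = 4.

Why no smaller p works: for any p ≤ 3, the longest string s ∈ L has |s| = 3 ≥ p, so it would
have to be pumpable; but pumping up (i = 2, 3, ...) produces ever longer strings, which cannot all lie in the
finite language L. So the pumping property fails for every p ≤ 3.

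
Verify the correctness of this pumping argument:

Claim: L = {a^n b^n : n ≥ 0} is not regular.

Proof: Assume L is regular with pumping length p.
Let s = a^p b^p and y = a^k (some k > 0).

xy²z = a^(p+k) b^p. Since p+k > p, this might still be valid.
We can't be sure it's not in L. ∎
The proof is INCORRECT.

Error: The conclusion is wrong.
xy²z = a^(p+k) b^p is definitely NOT in L because the number of a's (p+k) ≠ number of b's (p).
The proof incorrectly doubts what is actually a valid contradiction.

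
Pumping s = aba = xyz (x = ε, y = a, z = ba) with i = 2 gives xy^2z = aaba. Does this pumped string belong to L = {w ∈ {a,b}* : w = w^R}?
No

xy²z = ε · aa · ba = aaba.
aaba reversed is abaa ≠ aaba, so it is not a palindrome and is not in L.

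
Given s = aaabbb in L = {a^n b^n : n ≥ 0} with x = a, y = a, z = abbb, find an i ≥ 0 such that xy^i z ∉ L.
i = 2

xy²z = a · aa · abbb = aaaabbb; aaaabbb has 4 a's and 3 b's; 4 ≠ 3, so it is not in L.
(Other choices also work, e.g. i = 0, 3; only i = 1 is guaranteed to stay in L since xy¹z = s.)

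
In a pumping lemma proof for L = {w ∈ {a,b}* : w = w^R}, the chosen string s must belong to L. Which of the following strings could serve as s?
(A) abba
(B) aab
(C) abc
(A) abba

The pumping lemma is applied to a string s that lies in L, so first check membership of each option:
- (A) abba reversed is abba, the same string, so it is a palindrome and is in L ✓
- (B) aab reversed is baa ≠ aab, so it is not a palindrome and is not in L ✗
- (C) abc reversed is cba ≠ abc, so it is not a palindrome and is not in L ✗

Only (A) abba is in L, so it is the only candidate that could play the role of s.
(In a complete proof one picks s in terms of the pumping length p so that |s| ≥ p is guaranteed; a fixed string like abba illustrates the shape of such an s.)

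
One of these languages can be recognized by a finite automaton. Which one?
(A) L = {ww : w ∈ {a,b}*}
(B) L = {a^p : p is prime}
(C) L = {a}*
(C) {a}*

(C) L = {a}* is regular.

This can be recognized by a finite automaton (DFA/NFA).
Regular expressions like {a}* define regular languages.

The other choices are not regular:
- {ww : w ∈ {a,b}*}: After pumping, the two halves no longer match
- {a^p : p is prime}: After pumping, the length becomes composite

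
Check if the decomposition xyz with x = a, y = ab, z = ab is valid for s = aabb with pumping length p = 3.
Violated: xyz = s

The decomposition x = a, y = ab, z = ab for s = aabb with p = 3
violates the constraint: xyz = s

xyz = 'a' + 'ab' + 'ab' = 'aabab' ≠ 'aabb' = s. The decomposition doesn't reconstruct s.

Pumping lemma constraints:
1. xyz = s (decomposition is valid)
2. |xy| ≤ p
3. |y| > 0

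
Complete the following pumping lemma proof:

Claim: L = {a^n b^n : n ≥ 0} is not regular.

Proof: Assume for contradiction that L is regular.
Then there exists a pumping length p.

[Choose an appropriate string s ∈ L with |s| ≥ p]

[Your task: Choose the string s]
s = a^p b^p

This string is in L (has equal a's and b's) and has length 2p ≥ p.
Any decomposition xyz with |xy| ≤ p means y consists only of a's,
so pumping will unbalance the counts.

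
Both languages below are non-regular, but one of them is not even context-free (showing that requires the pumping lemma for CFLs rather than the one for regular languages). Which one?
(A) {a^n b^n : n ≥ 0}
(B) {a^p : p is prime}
(B) {a^p : p is prime}

(B) {a^p : p is prime} requires the CFL pumping lemma.

- {a^n b^n : n ≥ 0} is context-free (but not regular)
  • Can be shown non-regular with the regular pumping lemma
  • After pumping, the number of a's and b's become unequal

- {a^p : p is prime} is NOT context-free
  • Requires the CFL pumping lemma to prove
  • The CFL pumping lemma also fails because prime gaps are unbounded

The CFL pumping lemma is "stronger" in that it can prove non-membership
in the larger class of context-free languages.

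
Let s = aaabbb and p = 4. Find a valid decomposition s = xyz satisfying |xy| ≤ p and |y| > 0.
x = 'aaa', y = 'b', z = 'bb'

For s = aaabbb and p = 4, one valid decomposition is:
- x = 'aaa' (length 3)
- y = 'b' (length 1)
- z = 'bb' (length 2)

Verification:
- xyz = 'aaa' + 'b' + 'bb' = aaabbb ✓
- |xy| = 4 ≤ 4 ✓
- |y| = 1 > 0 ✓

All pumping lemma constraints are satisfied.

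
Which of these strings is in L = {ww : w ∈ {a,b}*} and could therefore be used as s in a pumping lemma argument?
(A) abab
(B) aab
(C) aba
(A) abab

The pumping lemma is applied to a string s that lies in L, so first check membership of each option:
- (A) abab splits into halves ab · ab, which are equal, so it is in L (w = ab) ✓
- (B) aab has odd length 3, so it cannot be written as ww and is not in L ✗
- (C) aba has odd length 3, so it cannot be written as ww and is not in L ✗

Only (A) abab is in L, so it is the only candidate that could play the role of s.
(In a complete proof one picks s in terms of the pumping length p so that |s| ≥ p is guaranteed; a fixed string like abab illustrates the shape of such an s.)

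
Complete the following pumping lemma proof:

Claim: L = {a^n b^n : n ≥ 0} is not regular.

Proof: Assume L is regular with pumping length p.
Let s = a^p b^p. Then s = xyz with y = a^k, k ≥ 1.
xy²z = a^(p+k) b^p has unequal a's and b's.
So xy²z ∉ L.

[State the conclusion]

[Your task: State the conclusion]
This contradicts the pumping lemma for regular languages,
which guarantees xy^i z ∈ L for all i ≥ 0.

Since our assumption that L is regular leads to a contradiction,
we conclude that L = {a^n b^n : n ≥ 0} is NOT regular. ∎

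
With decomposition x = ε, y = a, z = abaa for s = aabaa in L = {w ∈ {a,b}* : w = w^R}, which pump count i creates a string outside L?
i = 0

xy⁰z = ε · ε · abaa = abaa; abaa reversed is aaba ≠ abaa, so it is not a palindrome and is not in L.
(Other choices also work, e.g. i = 2, 3; only i = 1 is guaranteed to stay in L since xy¹z = s.)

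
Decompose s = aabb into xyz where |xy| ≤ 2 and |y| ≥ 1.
x = '', y = 'a', z = 'abb'

For s = aabb and p = 2, one valid decomposition is:
- x = '' (length 0)
- y = 'a' (length 1)
- z = 'abb' (length 3)

Verification:
- xyz = '' + 'a' + 'abb' = aabb ✓
- |xy| = 1 ≤ 2 ✓
- |y| = 1 > 0 ✓

All pumping lemma constraints are satisfied.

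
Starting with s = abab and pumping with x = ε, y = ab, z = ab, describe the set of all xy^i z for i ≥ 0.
{xy^i z : i ≥ 0} = {(ab)^(i+1) : i ≥ 0} = {ab, abab, ababab, ...}

With x = ε, y = ab, z = ab: Pumping 'ab' gives strings of alternating a's and b's.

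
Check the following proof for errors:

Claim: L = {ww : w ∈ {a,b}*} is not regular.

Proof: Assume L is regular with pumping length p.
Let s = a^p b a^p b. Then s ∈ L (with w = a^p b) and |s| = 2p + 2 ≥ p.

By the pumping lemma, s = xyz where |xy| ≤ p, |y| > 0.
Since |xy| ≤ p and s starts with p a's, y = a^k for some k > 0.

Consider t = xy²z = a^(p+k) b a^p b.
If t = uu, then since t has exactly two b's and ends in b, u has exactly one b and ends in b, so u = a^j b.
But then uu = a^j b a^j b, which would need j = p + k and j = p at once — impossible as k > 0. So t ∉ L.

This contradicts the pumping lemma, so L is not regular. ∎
The proof is correct.

This proof is valid because:
1. s = a^p b a^p b is in L and is chosen in terms of p, so |s| ≥ p holds for every p
2. The decomposition analysis is correct: |xy| ≤ p forces y to lie inside the leading a's
3. The contradiction is valid: the argument shows a^(p+k) b a^p b cannot be split into two equal halves
4. The conclusion follows logically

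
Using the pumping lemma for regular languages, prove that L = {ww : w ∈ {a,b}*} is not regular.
Assume for contradiction that L is regular, and let p ≥ 1 be the pumping length given by the pumping lemma.
Choose s = a^p b a^p b. Then s ∈ L (take w = a^p b) and |s| = 2p + 2 ≥ p.
By the pumping lemma, s = xyz for some x, y, z with |xy| ≤ p, |y| ≥ 1, and xy^i z ∈ L for every i ≥ 0.
Since |xy| ≤ p and the first p symbols of s are all a's, y = a^k for some k with 1 ≤ k ≤ p.

Take i = 2: t = xy²z = a^(p + k) b a^p b.
Suppose t = uu for some string u. The string t contains exactly two b's and ends in b, so u contains exactly one b and ends in b; hence u = a^j b for some j, and uu = a^j b a^j b. Comparing with t = a^(p + k) b a^p b forces j = p + k (first block) and j = p (second block), which is impossible since k ≥ 1. So t ∉ L.

This contradicts the pumping lemma, which requires xy^i z ∈ L for all i ≥ 0.
Hence L = {ww : w ∈ {a,b}*} is not regular. ∎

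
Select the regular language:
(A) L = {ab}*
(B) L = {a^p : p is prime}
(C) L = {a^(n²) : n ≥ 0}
(A) {ab}*

(A) L = {ab}* is regular.

This can be recognized by a finite automaton (DFA/NFA).
Regular expressions like {ab}* define regular languages.

The other choices are not regular:
- {a^(n²) : n ≥ 0}: After pumping, length is no longer a perfect square
- {a^p : p is prime}: After pumping, the length becomes composite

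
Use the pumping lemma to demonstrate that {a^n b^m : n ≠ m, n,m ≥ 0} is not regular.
Assume for contradiction that L is regular, and let p ≥ 1 be the pumping length given by the pumping lemma.
Choose s = a^p b^(p + p!). Then s ∈ L because p ≠ p + p! (as p! ≥ 1), and |s| ≥ p.
By the pumping lemma, s = xyz for some x, y, z with |xy| ≤ p, |y| ≥ 1, and xy^i z ∈ L for every i ≥ 0.
Since |xy| ≤ p and the first p symbols of s are all a's, y = a^k for some k with 1 ≤ k ≤ p.
For every i ≥ 0, xy^i z = a^(p + (i − 1)k) b^(p + p!).

Because 1 ≤ k ≤ p, k divides p!. Let t = p!/k (a positive integer) and take i = t + 1.
Then the number of a's is p + tk = p + p!, which equals the number of b's.
So xy^(t+1) z = a^(p + p!) b^(p + p!) has equally many a's and b's and is NOT in L.

This contradicts the pumping lemma, which requires xy^i z ∈ L for all i ≥ 0.
Hence L = {a^n b^m : n ≠ m, n,m ≥ 0} is not regular. ∎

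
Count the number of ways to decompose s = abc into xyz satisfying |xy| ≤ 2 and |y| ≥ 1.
3

For s = 'abc' with pumping length p = 2:

Constraints: |xy| ≤ 2, |y| > 0

Valid decompositions (|xy| ≤ p, |y| ≥ 1):
  • x='', y='a', z='bc'
  • x='a', y='b', z='c'
  • x='', y='ab', z='c'

Total count: 3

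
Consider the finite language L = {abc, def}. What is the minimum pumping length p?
p = 4

For a finite language L, the pumping lemma holds vacuously if p > max|s| for s ∈ L.

The longest string in L = {abc, def} has length 3.
If p = 4, then no string s ∈ L has |s| ≥ p, so the condition is vacuously true.

The minimum pumping length is p = 4.

Why no smaller p works: for any p ≤ 3, the longest string s ∈ L has |s| = 3 ≥ p, so it would
have to be pumpable; but pumping up (i = 2, 3, ...) produces ever longer strings, which cannot all lie in the
finite language L. So the pumping property fails for every p ≤ 3.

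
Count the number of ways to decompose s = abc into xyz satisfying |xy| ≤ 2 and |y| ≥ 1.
3

For s = 'abc' with pumping length p = 2:

Constraints: |xy| ≤ 2, |y| > 0

Valid decompositions (|xy| ≤ p, |y| ≥ 1):
  • x='', y='a', z='bc'
  • x='a', y='b', z='c'
  • x='', y='ab', z='c'

Total count: 3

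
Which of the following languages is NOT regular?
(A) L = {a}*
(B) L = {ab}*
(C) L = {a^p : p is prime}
(C) {a^p : p is prime}

(C) L = {a^p : p is prime} is NOT regular.

The pumping lemma can be used to prove this:
After pumping, the length becomes composite

The other languages are regular because they can be recognized by finite automata.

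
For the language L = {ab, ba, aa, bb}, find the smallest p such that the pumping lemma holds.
p = 3

For a finite language L, the pumping lemma holds vacuously if p > max|s| for s ∈ L.

The longest string in L = {ab, ba, aa, bb} has length 2.
If p = 3, then no string s ∈ L has |s| ≥ p, so the condition is vacuously true.

The minimum pumping length is p = 3.

Why no smaller p works: for any p ≤ 2, the longest string s ∈ L has |s| = 2 ≥ p, so it would
have to be pumpable; but pumping up (i = 2, 3, ...) produces ever longer strings, which cannot all lie in the
finite language L. So the pumping property fails for every p ≤ 2.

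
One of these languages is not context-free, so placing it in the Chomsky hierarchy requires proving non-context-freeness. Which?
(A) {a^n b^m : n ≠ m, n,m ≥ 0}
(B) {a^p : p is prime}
(B) {a^p : p is prime}

(B) {a^p : p is prime} requires the CFL pumping lemma.

- {a^n b^m : n ≠ m, n,m ≥ 0} is context-free (but not regular)
  • Can be shown non-regular with the regular pumping lemma
  • After pumping a's, we can make n = m

- {a^p : p is prime} is NOT context-free
  • Requires the CFL pumping lemma to prove
  • The CFL pumping lemma also fails because prime gaps are unbounded

The CFL pumping lemma is "stronger" in that it can prove non-membership
in the larger class of context-free languages.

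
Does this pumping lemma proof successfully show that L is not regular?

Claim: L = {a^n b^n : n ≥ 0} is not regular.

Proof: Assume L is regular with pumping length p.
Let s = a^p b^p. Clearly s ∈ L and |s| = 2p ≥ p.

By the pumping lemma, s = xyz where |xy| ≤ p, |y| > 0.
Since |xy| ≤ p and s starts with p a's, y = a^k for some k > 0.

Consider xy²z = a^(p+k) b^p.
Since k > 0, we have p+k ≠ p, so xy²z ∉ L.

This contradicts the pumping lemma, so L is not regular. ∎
The proof is correct.

This proof is valid because:
1. The string s = a^p b^p is correctly in L
2. The decomposition analysis is correct: y must consist only of a's
3. The contradiction is valid: pumping increases a's but not b's
4. The conclusion follows logically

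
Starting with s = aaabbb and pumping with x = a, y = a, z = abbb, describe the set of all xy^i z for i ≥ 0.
{xy^i z : i ≥ 0} = {a^(2+i) b^3 : i ≥ 0} = {aabbb, aaabbb, aaaabbb, ...}

With x = a, y = a, z = abbb: Starting with aaabbb and pumping the second 'a', we get strings with 2+i a's followed by 3 b's for i = 0, 1, 2, ...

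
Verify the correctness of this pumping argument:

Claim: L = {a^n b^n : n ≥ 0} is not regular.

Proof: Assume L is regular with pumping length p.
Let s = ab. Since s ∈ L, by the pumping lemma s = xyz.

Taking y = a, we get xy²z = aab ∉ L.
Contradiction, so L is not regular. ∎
The proof is INCORRECT.

Error: The string s = ab may be shorter than p.
The pumping lemma only applies to strings with |s| ≥ p, and p is not under our control.
We must choose s in terms of p, e.g. s = a^p b^p, to ensure |s| ≥ p.
(The proof also fixes one particular y; a valid argument must handle every decomposition with |xy| ≤ p and |y| ≥ 1 — for s = a^p b^p this forces y = a^k, and then xy²z = a^(p+k) b^p ∉ L.)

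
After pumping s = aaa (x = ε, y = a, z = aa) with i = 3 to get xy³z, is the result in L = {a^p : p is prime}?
Yes

xy³z = ε · aaa · aa = aaaaa.
aaaaa has length 5, which is prime, so it is in L.
(A single pumped string landing in L is not a contradiction by itself; a non-regularity proof needs some i for which xy^i z ∉ L, for every admissible decomposition.)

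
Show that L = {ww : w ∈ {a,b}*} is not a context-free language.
Assume for contradiction that L is context-free, and let p ≥ 1 be the pumping length given by the pumping lemma for CFLs.
Choose s = a^p b^p a^p b^p. Then s ∈ L (take w = a^p b^p) and |s| = 4p ≥ p.
By the CFL pumping lemma, s = uvxyz for some u, v, x, y, z with |vxy| ≤ p, |vy| ≥ 1, and uv^i xy^i z ∈ L for every i ≥ 0.

Write s as four blocks A₁ B₁ A₂ B₂ with A₁ = A₂ = a^p and B₁ = B₂ = b^p. Since |vxy| ≤ p, the window vxy lies inside at most two adjacent blocks. Take i = 0 and let t = uxz, so |t| = 4p − |vy| with 1 ≤ |vy| ≤ p. If |t| is odd, t ∉ L immediately, so assume |vy| is even (hence |vy| ≥ 2) and |t|/2 = 2p − |vy|/2, which satisfies p ≤ |t|/2 ≤ 2p − 1.

Case 1 (vxy inside A₁B₁): t = a^(p−j) b^(p−l) a^p b^p with j + l = |vy|. The second half of t has length < 2p, so it is a suffix of the trailing a^p b^p and ends in b; the first half is a^(p−j) b^(p−l) a^((j+l)/2), which ends in a because (j+l)/2 ≥ 1. The halves differ, so t ∉ L.

Case 2 (vxy inside B₁A₂, straddling the middle): t = a^p b^(p−j) a^(p−l) b^p with j + l = |vy|. If t = ww, then w is a prefix of t of length ≥ p, so w begins with a^p; and w is a suffix of t of length ≥ p, so w ends with b^p. That forces |w| ≥ 2p, contradicting |w| = |t|/2 ≤ 2p − 1. So t ∉ L.

Case 3 (vxy inside A₂B₂): t = a^p b^p a^(p−j) b^(p−l) with j + l = |vy|. The first half of t is a prefix of a^p b^p, so it begins with a; the second half is b^((j+l)/2) a^(p−j) b^(p−l), which begins with b. The halves differ, so t ∉ L.

In every case uv⁰xy⁰z = uxz ∉ L.

This contradicts the CFL pumping lemma, which requires uv^i xy^i z ∈ L for all i ≥ 0.
Hence L = {ww : w ∈ {a,b}*} is not context-free. ∎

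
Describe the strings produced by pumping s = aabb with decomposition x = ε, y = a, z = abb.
{xy^i z : i ≥ 0} = {a^(i+1) b^2 : i ≥ 0} = {abb, aabb, aaabb, ...}

With x = ε, y = a, z = abb: Starting with aabb and pumping the first 'a' (z = abb keeps the second 'a'), we get strings with i+1 a's followed by 2 b's for i = 0, 1, 2, ...; note bb is not produced because z always contributes one a.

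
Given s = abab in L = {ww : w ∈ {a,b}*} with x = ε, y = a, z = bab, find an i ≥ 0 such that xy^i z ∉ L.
i = 0

xy⁰z = ε · ε · bab = bab; bab has odd length 3, so it cannot be written as ww and is not in L.
(Other choices also work, e.g. i = 2, 3; only i = 1 is guaranteed to stay in L since xy¹z = s.)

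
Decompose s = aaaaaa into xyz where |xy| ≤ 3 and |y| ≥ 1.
x = '', y = 'aa', z = 'aaaa'

For s = aaaaaa and p = 3, one valid decomposition is:
- x = '' (length 0)
- y = 'aa' (length 2)
- z = 'aaaa' (length 4)

Verification:
- xyz = '' + 'aa' + 'aaaa' = aaaaaa ✓
- |xy| = 2 ≤ 3 ✓
- |y| = 2 > 0 ✓

All pumping lemma constraints are satisfied.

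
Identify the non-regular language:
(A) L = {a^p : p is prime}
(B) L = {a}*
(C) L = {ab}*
(A) {a^p : p is prime}

(A) L = {a^p : p is prime} is NOT regular.

The pumping lemma can be used to prove this:
After pumping, the length becomes composite

The other languages are regular because they can be recognized by finite automata.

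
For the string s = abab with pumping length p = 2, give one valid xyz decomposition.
x = '', y = 'ab', z = 'ab'

For s = abab and p = 2, one valid decomposition is:
- x = '' (length 0)
- y = 'ab' (length 2)
- z = 'ab' (length 2)

Verification:
- xyz = '' + 'ab' + 'ab' = abab ✓
- |xy| = 2 ≤ 2 ✓
- |y| = 2 > 0 ✓

All pumping lemma constraints are satisfied.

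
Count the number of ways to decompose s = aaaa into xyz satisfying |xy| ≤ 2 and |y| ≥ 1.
3

For s = 'aaaa' with pumping length p = 2:

Constraints: |xy| ≤ 2, |y| > 0

Valid decompositions (|xy| ≤ p, |y| ≥ 1):
  • x='', y='a', z='aaa'
  • x='a', y='a', z='aa'
  • x='', y='aa', z='aa'

Total count: 3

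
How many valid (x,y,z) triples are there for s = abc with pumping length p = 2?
3

For s = 'abc' with pumping length p = 2:

Constraints: |xy| ≤ 2, |y| > 0

Valid decompositions (|xy| ≤ p, |y| ≥ 1):
  • x='', y='a', z='bc'
  • x='a', y='b', z='c'
  • x='', y='ab', z='c'

Total count: 3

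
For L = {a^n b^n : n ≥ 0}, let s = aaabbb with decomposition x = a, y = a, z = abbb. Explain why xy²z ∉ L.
xy²z = aaaabbb ∉ L

Pumping with i = 2 replaces y = a by y² = aa:
- Original: s = xyz = aaabbb; aaabbb = a^3 b^3 has equal counts (3 = 3), so it is in L
- Pumped: xy²z = a · aa · abbb = aaaabbb
- aaaabbb has 4 a's and 3 b's; 4 ≠ 3, so it is not in L

The pumping lemma would require xy²z ∈ L, so this decomposition yields a contradiction.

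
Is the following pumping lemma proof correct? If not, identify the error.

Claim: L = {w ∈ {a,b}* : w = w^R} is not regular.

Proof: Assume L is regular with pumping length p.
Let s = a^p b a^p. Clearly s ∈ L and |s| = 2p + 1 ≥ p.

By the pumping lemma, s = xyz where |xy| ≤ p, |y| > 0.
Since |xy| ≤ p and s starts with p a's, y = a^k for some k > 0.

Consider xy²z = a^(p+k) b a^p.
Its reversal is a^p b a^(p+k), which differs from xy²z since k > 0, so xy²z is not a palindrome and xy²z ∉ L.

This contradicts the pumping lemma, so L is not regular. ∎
The proof is correct.

This proof is valid because:
1. s = a^p b a^p is in L and is chosen in terms of p, so |s| ≥ p holds for every p
2. The decomposition analysis is correct: |xy| ≤ p forces y to lie inside the leading a's
3. The contradiction is valid: a^(p+k) b a^p has more a's before the b than after it, so it is not a palindrome
4. The conclusion follows logically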